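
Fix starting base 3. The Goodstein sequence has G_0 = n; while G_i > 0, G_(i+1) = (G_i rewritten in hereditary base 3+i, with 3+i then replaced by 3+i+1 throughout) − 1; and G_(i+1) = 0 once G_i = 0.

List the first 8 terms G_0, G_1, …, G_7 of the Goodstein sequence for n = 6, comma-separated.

i=0: 6 = 2·3 (b=3); 3→4: 2·4 = 8; 8−1 = 7
i=1: 7 = 4 + 3 (b=4); 4→5: 5 + 3 = 8; 8−1 = 7
i=2: 7 = 5 + 2 (b=5); 5→6: 6 + 2 = 8; 8−1 = 7
i=3: 7 = 6 + 1 (b=6); 6→7: 7 + 1 = 8; 8−1 = 7
i=4: 7 = 7 (b=7); 7→8: 8 = 8; 8−1 = 7
i=5: 7 = 7 (b=8); 8→9: 7 = 7; 7−1 = 6
i=6: 6 = 6 (b=9); 9→10: 6 = 6; 6−1 = 5

6, 7, 7, 7, 7, 7, 6, 5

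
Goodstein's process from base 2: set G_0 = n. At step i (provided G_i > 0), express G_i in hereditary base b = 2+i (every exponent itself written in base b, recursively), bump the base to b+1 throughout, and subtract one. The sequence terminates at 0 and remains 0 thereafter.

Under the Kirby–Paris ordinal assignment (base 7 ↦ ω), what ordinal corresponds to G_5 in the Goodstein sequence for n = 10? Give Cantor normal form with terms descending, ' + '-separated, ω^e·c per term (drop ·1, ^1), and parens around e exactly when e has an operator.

ω^ω·5 + ω^5·5 + ω^4·5 + ω^3·5 + ω^2·5 + ω·5 + 4

(0) 10|_2 = 2^(2 + 1) + 2 ↦ 3^(3 + 1) + 3|_3 = 84 ⇒ 83
(1) 83|_3 = 3^(3 + 1) + 2 ↦ 4^(4 + 1) + 2|_4 = 1026 ⇒ 1025
(2) 1025|_4 = 4^(4 + 1) + 1 ↦ 5^(5 + 1) + 1|_5 = 15626 ⇒ 15625
(3) 15625|_5 = 5^(5 + 1) ↦ 6^(6 + 1)|_6 = 279936 ⇒ 279935
(4) 279935|_6 = 5·6^6 + 5·6^5 + 5·6^4 + 5·6^3 + 5·6^2 + 5·6 + 5 ↦ 5·7^7 + 5·7^5 + 5·7^4 + 5·7^3 + 5·7^2 + 5·7 + 5|_7 = 4215755 ⇒ 4215754
(5) 4215754|_7 = 5·7^7 + 5·7^5 + 5·7^4 + 5·7^3 + 5·7^2 + 5·7 + 4 ↦ 5·8^8 + 5·8^5 + 5·8^4 + 5·8^3 + 5·8^2 + 5·8 + 4|_8 = 84073324 ⇒ 84073323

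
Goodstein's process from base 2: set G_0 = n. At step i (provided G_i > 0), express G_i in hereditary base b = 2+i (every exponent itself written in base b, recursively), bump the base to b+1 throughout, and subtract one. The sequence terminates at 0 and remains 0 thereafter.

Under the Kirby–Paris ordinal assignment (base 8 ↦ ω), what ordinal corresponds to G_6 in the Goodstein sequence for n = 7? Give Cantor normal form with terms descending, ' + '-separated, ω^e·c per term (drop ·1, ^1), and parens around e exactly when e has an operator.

G_0=7  [base 2] 2^2 + 2 + 1  →[2↦3]→  3^3 + 3 + 1 = 31  −1 ⇒ G_1=30
G_1=30  [base 3] 3^3 + 3  →[3↦4]→  4^4 + 4 = 260  −1 ⇒ G_2=259
G_2=259  [base 4] 4^4 + 3  →[4↦5]→  5^5 + 3 = 3128  −1 ⇒ G_3=3127
G_3=3127  [base 5] 5^5 + 2  →[5↦6]→  6^6 + 2 = 46658  −1 ⇒ G_4=46657
G_4=46657  [base 6] 6^6 + 1  →[6↦7]→  7^7 + 1 = 823544  −1 ⇒ G_5=823543
G_5=823543  [base 7] 7^7  →[7↦8]→  8^8 = 16777216  −1 ⇒ G_6=16777215
G_6=16777215  [base 8] 7·8^7 + 7·8^6 + 7·8^5 + 7·8^4 + 7·8^3 + 7·8^2 + 7·8 + 7  →[8↦9]→  7·9^7 + 7·9^6 + 7·9^5 + 7·9^4 + 7·9^3 + 7·9^2 + 7·9 + 7 = 37665880  −1 ⇒ G_7=37665879

ω^7·7 + ω^6·7 + ω^5·7 + ω^4·7 + ω^3·7 + ω^2·7 + ω·7 + 7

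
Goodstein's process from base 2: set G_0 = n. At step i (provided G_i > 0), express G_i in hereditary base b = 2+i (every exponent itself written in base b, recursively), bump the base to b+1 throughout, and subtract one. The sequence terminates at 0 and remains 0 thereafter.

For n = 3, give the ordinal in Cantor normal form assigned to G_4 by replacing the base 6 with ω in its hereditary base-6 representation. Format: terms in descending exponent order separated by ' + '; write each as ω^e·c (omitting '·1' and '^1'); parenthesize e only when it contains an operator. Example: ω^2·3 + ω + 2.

1

3 —HB2→ 2 + 1 —bump→ 3 + 1 = 4 —(−1)→ 3
3 —HB3→ 3 —bump→ 4 = 4 —(−1)→ 3
3 —HB4→ 3 —bump→ 3 = 3 —(−1)→ 2
2 —HB5→ 2 —bump→ 2 = 2 —(−1)→ 1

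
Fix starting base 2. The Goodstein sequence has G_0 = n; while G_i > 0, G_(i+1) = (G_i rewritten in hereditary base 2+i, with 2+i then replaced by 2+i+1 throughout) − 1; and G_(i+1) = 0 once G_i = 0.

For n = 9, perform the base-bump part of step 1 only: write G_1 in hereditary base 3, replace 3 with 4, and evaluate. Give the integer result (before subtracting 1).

1024

(0) 9|_2 = 2^(2 + 1) + 1 ↦ 3^(3 + 1) + 1|_3 = 82 ⇒ 81
(1) 81|_3 = 3^(3 + 1) ↦ 4^(4 + 1)|_4 = 1024 ⇒ 1023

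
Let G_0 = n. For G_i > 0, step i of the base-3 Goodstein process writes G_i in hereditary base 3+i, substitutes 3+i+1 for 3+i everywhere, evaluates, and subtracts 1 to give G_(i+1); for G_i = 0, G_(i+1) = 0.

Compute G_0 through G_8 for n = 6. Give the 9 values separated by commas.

6, 7, 7, 7, 7, 7, 6, 5, 4

(0) 6|_3 = 2·3 ↦ 2·4|_4 = 8 ⇒ 7
(1) 7|_4 = 4 + 3 ↦ 5 + 3|_5 = 8 ⇒ 7
(2) 7|_5 = 5 + 2 ↦ 6 + 2|_6 = 8 ⇒ 7
(3) 7|_6 = 6 + 1 ↦ 7 + 1|_7 = 8 ⇒ 7
(4) 7|_7 = 7 ↦ 8|_8 = 8 ⇒ 7
(5) 7|_8 = 7 ↦ 7|_9 = 7 ⇒ 6
(6) 6|_9 = 6 ↦ 6|_10 = 6 ⇒ 5
(7) 5|_10 = 5 ↦ 5|_11 = 5 ⇒ 4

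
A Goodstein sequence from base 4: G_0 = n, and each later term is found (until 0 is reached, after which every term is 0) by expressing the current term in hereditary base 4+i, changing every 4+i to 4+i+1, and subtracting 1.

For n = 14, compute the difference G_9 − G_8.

14 —HB4→ 3·4 + 2 —bump→ 3·5 + 2 = 17 —(−1)→ 16
16 —HB5→ 3·5 + 1 —bump→ 3·6 + 1 = 19 —(−1)→ 18
18 —HB6→ 3·6 —bump→ 3·7 = 21 —(−1)→ 20
20 —HB7→ 2·7 + 6 —bump→ 2·8 + 6 = 22 —(−1)→ 21
21 —HB8→ 2·8 + 5 —bump→ 2·9 + 5 = 23 —(−1)→ 22
22 —HB9→ 2·9 + 4 —bump→ 2·10 + 4 = 24 —(−1)→ 23
23 —HB10→ 2·10 + 3 —bump→ 2·11 + 3 = 25 —(−1)→ 24
24 —HB11→ 2·11 + 2 —bump→ 2·12 + 2 = 26 —(−1)→ 25
25 —HB12→ 2·12 + 1 —bump→ 2·13 + 1 = 27 —(−1)→ 26

1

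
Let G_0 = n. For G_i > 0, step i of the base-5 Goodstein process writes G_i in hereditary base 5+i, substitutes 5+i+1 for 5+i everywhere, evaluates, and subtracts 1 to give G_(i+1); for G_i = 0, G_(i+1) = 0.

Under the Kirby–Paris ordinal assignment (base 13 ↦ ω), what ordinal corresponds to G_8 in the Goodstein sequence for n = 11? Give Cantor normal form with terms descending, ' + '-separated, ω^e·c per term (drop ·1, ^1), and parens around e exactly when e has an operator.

ω

G_0=11  [base 5] 2·5 + 1  →[5↦6]→  2·6 + 1 = 13  −1 ⇒ G_1=12
G_1=12  [base 6] 2·6  →[6↦7]→  2·7 = 14  −1 ⇒ G_2=13
G_2=13  [base 7] 7 + 6  →[7↦8]→  8 + 6 = 14  −1 ⇒ G_3=13
G_3=13  [base 8] 8 + 5  →[8↦9]→  9 + 5 = 14  −1 ⇒ G_4=13
G_4=13  [base 9] 9 + 4  →[9↦10]→  10 + 4 = 14  −1 ⇒ G_5=13
G_5=13  [base 10] 10 + 3  →[10↦11]→  11 + 3 = 14  −1 ⇒ G_6=13
G_6=13  [base 11] 11 + 2  →[11↦12]→  12 + 2 = 14  −1 ⇒ G_7=13
G_7=13  [base 12] 12 + 1  →[12↦13]→  13 + 1 = 14  −1 ⇒ G_8=13
G_8=13  [base 13] 13  →[13↦14]→  14 = 14  −1 ⇒ G_9=13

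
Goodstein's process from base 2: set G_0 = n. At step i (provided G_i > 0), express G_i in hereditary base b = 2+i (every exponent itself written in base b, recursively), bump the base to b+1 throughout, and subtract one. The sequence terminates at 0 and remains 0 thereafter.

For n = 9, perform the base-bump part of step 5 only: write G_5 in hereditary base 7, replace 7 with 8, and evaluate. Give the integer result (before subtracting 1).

9 —HB2→ 2^(2 + 1) + 1 —bump→ 3^(3 + 1) + 1 = 82 —(−1)→ 81
81 —HB3→ 3^(3 + 1) —bump→ 4^(4 + 1) = 1024 —(−1)→ 1023
1023 —HB4→ 3·4^4 + 3·4^3 + 3·4^2 + 3·4 + 3 —bump→ 3·5^5 + 3·5^3 + 3·5^2 + 3·5 + 3 = 9843 —(−1)→ 9842
9842 —HB5→ 3·5^5 + 3·5^3 + 3·5^2 + 3·5 + 2 —bump→ 3·6^6 + 3·6^3 + 3·6^2 + 3·6 + 2 = 140744 —(−1)→ 140743
140743 —HB6→ 3·6^6 + 3·6^3 + 3·6^2 + 3·6 + 1 —bump→ 3·7^7 + 3·7^3 + 3·7^2 + 3·7 + 1 = 2471827 —(−1)→ 2471826

50333400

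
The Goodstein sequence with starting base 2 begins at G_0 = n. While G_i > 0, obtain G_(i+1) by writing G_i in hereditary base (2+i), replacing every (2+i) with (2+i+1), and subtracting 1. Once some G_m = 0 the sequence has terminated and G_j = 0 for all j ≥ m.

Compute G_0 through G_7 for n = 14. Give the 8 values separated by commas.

14, 110, 1281, 18750, 326591, 5862840, 134404971, 3487116548

base 2: 14 = 2^(2 + 1) + 2^2 + 2; at 3: 3^(3 + 1) + 3^3 + 3 = 111; next = 110
base 3: 110 = 3^(3 + 1) + 3^3 + 2; at 4: 4^(4 + 1) + 4^4 + 2 = 1282; next = 1281
base 4: 1281 = 4^(4 + 1) + 4^4 + 1; at 5: 5^(5 + 1) + 5^5 + 1 = 18751; next = 18750
base 5: 18750 = 5^(5 + 1) + 5^5; at 6: 6^(6 + 1) + 6^6 = 326592; next = 326591
base 6: 326591 = 6^(6 + 1) + 5·6^5 + 5·6^4 + 5·6^3 + 5·6^2 + 5·6 + 5; at 7: 7^(7 + 1) + 5·7^5 + 5·7^4 + 5·7^3 + 5·7^2 + 5·7 + 5 = 5862841; next = 5862840
base 7: 5862840 = 7^(7 + 1) + 5·7^5 + 5·7^4 + 5·7^3 + 5·7^2 + 5·7 + 4; at 8: 8^(8 + 1) + 5·8^5 + 5·8^4 + 5·8^3 + 5·8^2 + 5·8 + 4 = 134404972; next = 134404971
base 8: 134404971 = 8^(8 + 1) + 5·8^5 + 5·8^4 + 5·8^3 + 5·8^2 + 5·8 + 3; at 9: 9^(9 + 1) + 5·9^5 + 5·9^4 + 5·9^3 + 5·9^2 + 5·9 + 3 = 3487116549; next = 3487116548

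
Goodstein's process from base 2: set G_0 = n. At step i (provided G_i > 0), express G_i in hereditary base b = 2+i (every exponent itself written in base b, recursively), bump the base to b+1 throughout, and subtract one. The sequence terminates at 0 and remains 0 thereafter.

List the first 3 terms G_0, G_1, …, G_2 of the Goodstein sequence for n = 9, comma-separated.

9, 81, 1023

[0] 9 ≡ 2^(2 + 1) + 1 (base 2). Lift 3: 82. −1: 81.
[1] 81 ≡ 3^(3 + 1) (base 3). Lift 4: 1024. −1: 1023.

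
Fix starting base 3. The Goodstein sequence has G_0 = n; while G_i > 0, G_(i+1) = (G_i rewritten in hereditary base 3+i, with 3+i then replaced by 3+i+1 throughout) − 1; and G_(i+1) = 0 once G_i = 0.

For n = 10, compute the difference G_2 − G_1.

(0) 10|_3 = 3^2 + 1 ↦ 4^2 + 1|_4 = 17 ⇒ 16
(1) 16|_4 = 4^2 ↦ 5^2|_5 = 25 ⇒ 24

8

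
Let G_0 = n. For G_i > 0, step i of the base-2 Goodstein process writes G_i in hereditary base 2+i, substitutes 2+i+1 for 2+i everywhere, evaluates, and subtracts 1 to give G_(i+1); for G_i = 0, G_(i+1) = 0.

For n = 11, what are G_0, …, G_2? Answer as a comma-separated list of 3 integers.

11, 84, 1027

G_0=11  [base 2] 2^(2 + 1) + 2 + 1  →[2↦3]→  3^(3 + 1) + 3 + 1 = 85  −1 ⇒ G_1=84
G_1=84  [base 3] 3^(3 + 1) + 3  →[3↦4]→  4^(4 + 1) + 4 = 1028  −1 ⇒ G_2=1027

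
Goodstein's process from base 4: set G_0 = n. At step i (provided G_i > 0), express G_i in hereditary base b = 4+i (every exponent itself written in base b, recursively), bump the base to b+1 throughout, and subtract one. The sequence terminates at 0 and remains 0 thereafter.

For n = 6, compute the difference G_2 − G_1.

6 —HB4→ 4 + 2 —bump→ 5 + 2 = 7 —(−1)→ 6
6 —HB5→ 5 + 1 —bump→ 6 + 1 = 7 —(−1)→ 6

0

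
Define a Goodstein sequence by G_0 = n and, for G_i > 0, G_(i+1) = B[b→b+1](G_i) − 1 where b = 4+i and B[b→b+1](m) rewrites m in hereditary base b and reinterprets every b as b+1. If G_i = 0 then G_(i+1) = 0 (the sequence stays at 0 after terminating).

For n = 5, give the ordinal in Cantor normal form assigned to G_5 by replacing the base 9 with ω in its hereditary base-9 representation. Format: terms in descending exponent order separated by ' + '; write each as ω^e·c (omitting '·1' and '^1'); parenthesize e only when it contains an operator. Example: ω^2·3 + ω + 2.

2

i=0: 5 = 4 + 1 (b=4); 4→5: 5 + 1 = 6; 6−1 = 5
i=1: 5 = 5 (b=5); 5→6: 6 = 6; 6−1 = 5
i=2: 5 = 5 (b=6); 6→7: 5 = 5; 5−1 = 4
i=3: 4 = 4 (b=7); 7→8: 4 = 4; 4−1 = 3
i=4: 3 = 3 (b=8); 8→9: 3 = 3; 3−1 = 2
i=5: 2 = 2 (b=9); 9→10: 2 = 2; 2−1 = 1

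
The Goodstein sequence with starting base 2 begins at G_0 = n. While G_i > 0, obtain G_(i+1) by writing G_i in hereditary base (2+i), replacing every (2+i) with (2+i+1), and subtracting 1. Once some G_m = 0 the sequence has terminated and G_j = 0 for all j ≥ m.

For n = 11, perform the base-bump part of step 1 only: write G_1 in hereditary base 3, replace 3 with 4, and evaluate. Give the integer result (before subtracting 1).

1028

G_0=11  [base 2] 2^(2 + 1) + 2 + 1  →[2↦3]→  3^(3 + 1) + 3 + 1 = 85  −1 ⇒ G_1=84
G_1=84  [base 3] 3^(3 + 1) + 3  →[3↦4]→  4^(4 + 1) + 4 = 1028  −1 ⇒ G_2=1027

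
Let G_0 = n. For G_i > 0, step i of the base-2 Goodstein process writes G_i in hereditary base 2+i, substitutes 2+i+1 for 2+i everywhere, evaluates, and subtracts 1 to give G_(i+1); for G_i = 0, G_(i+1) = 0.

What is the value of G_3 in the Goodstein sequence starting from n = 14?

18750

G_0=14  [base 2] 2^(2 + 1) + 2^2 + 2  →[2↦3]→  3^(3 + 1) + 3^3 + 3 = 111  −1 ⇒ G_1=110
G_1=110  [base 3] 3^(3 + 1) + 3^3 + 2  →[3↦4]→  4^(4 + 1) + 4^4 + 2 = 1282  −1 ⇒ G_2=1281
G_2=1281  [base 4] 4^(4 + 1) + 4^4 + 1  →[4↦5]→  5^(5 + 1) + 5^5 + 1 = 18751  −1 ⇒ G_3=18750
G_3=18750  [base 5] 5^(5 + 1) + 5^5  →[5↦6]→  6^(6 + 1) + 6^6 = 326592  −1 ⇒ G_4=326591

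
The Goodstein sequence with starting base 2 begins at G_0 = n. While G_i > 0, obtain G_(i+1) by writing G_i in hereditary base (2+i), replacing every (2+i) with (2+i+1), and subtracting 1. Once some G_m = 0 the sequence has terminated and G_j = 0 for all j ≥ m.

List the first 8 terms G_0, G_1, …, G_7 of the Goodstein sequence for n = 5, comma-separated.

G_0 = 5. HB_2(5) = 2^2 + 1. Bump = 28. G_1 = 27.
G_1 = 27. HB_3(27) = 3^3. Bump = 256. G_2 = 255.
G_2 = 255. HB_4(255) = 3·4^3 + 3·4^2 + 3·4 + 3. Bump = 468. G_3 = 467.
G_3 = 467. HB_5(467) = 3·5^3 + 3·5^2 + 3·5 + 2. Bump = 776. G_4 = 775.
G_4 = 775. HB_6(775) = 3·6^3 + 3·6^2 + 3·6 + 1. Bump = 1198. G_5 = 1197.
G_5 = 1197. HB_7(1197) = 3·7^3 + 3·7^2 + 3·7. Bump = 1752. G_6 = 1751.
G_6 = 1751. HB_8(1751) = 3·8^3 + 3·8^2 + 2·8 + 7. Bump = 2455. G_7 = 2454.

5, 27, 255, 467, 775, 1197, 1751, 2454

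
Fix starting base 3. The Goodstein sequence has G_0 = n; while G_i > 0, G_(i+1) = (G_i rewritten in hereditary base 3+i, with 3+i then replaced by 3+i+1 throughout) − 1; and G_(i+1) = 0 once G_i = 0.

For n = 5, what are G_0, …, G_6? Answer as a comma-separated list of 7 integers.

5, 5, 5, 5, 4, 3, 2

step 0: 5 = 3 + 2; sub 4 for 3: 4 + 2; = 6; G_1 = 6−1 = 5
step 1: 5 = 4 + 1; sub 5 for 4: 5 + 1; = 6; G_2 = 6−1 = 5
step 2: 5 = 5; sub 6 for 5: 6; = 6; G_3 = 6−1 = 5
step 3: 5 = 5; sub 7 for 6: 5; = 5; G_4 = 5−1 = 4
step 4: 4 = 4; sub 8 for 7: 4; = 4; G_5 = 4−1 = 3
step 5: 3 = 3; sub 9 for 8: 3; = 3; G_6 = 3−1 = 2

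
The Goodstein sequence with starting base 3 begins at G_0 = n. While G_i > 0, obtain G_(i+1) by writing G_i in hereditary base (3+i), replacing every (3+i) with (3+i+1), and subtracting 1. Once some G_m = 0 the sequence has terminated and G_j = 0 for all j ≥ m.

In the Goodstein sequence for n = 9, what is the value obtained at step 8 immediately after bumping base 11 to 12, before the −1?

28

G_0=9  [base 3] 3^2  →[3↦4]→  4^2 = 16  −1 ⇒ G_1=15
G_1=15  [base 4] 3·4 + 3  →[4↦5]→  3·5 + 3 = 18  −1 ⇒ G_2=17
G_2=17  [base 5] 3·5 + 2  →[5↦6]→  3·6 + 2 = 20  −1 ⇒ G_3=19
G_3=19  [base 6] 3·6 + 1  →[6↦7]→  3·7 + 1 = 22  −1 ⇒ G_4=21
G_4=21  [base 7] 3·7  →[7↦8]→  3·8 = 24  −1 ⇒ G_5=23
G_5=23  [base 8] 2·8 + 7  →[8↦9]→  2·9 + 7 = 25  −1 ⇒ G_6=24
G_6=24  [base 9] 2·9 + 6  →[9↦10]→  2·10 + 6 = 26  −1 ⇒ G_7=25
G_7=25  [base 10] 2·10 + 5  →[10↦11]→  2·11 + 5 = 27  −1 ⇒ G_8=26
G_8=26  [base 11] 2·11 + 4  →[11↦12]→  2·12 + 4 = 28  −1 ⇒ G_9=27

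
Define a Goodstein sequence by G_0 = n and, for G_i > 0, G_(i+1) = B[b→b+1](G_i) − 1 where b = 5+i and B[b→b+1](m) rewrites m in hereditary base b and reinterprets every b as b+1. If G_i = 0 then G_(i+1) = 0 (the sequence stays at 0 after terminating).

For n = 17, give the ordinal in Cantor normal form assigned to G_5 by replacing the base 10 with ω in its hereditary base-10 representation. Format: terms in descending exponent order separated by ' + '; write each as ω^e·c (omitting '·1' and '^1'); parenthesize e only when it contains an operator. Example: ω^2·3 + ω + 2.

[0] 17 ≡ 3·5 + 2 (base 5). Lift 6: 20. −1: 19.
[1] 19 ≡ 3·6 + 1 (base 6). Lift 7: 22. −1: 21.
[2] 21 ≡ 3·7 (base 7). Lift 8: 24. −1: 23.
[3] 23 ≡ 2·8 + 7 (base 8). Lift 9: 25. −1: 24.
[4] 24 ≡ 2·9 + 6 (base 9). Lift 10: 26. −1: 25.
[5] 25 ≡ 2·10 + 5 (base 10). Lift 11: 27. −1: 26.

ω·2 + 5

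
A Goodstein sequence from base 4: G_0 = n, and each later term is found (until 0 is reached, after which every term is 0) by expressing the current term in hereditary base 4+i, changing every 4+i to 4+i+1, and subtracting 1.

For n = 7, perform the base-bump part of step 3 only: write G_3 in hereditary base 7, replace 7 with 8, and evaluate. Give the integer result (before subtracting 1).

base 4: 7 = 4 + 3; at 5: 5 + 3 = 8; next = 7
base 5: 7 = 5 + 2; at 6: 6 + 2 = 8; next = 7
base 6: 7 = 6 + 1; at 7: 7 + 1 = 8; next = 7
base 7: 7 = 7; at 8: 8 = 8; next = 7

8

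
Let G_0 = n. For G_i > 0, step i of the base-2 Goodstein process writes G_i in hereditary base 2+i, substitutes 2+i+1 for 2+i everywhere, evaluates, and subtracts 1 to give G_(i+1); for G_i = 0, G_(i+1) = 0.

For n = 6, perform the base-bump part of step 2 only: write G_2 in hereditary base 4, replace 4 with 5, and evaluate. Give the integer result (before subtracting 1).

step 0: 6 = 2^2 + 2; sub 3 for 2: 3^3 + 3; = 30; G_1 = 30−1 = 29
step 1: 29 = 3^3 + 2; sub 4 for 3: 4^4 + 2; = 258; G_2 = 258−1 = 257
step 2: 257 = 4^4 + 1; sub 5 for 4: 5^5 + 1; = 3126; G_3 = 3126−1 = 3125

3126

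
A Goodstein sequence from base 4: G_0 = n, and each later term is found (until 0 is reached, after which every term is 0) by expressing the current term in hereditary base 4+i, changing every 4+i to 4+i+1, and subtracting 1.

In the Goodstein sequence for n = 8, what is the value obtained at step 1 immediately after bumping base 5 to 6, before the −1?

(0) 8|_4 = 2·4 ↦ 2·5|_5 = 10 ⇒ 9
(1) 9|_5 = 5 + 4 ↦ 6 + 4|_6 = 10 ⇒ 9

10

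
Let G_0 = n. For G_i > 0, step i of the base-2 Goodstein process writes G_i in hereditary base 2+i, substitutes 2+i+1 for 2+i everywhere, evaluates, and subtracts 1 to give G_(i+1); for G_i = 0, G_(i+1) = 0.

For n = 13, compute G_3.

16092

base 2: 13 = 2^(2 + 1) + 2^2 + 1; at 3: 3^(3 + 1) + 3^3 + 1 = 109; next = 108
base 3: 108 = 3^(3 + 1) + 3^3; at 4: 4^(4 + 1) + 4^4 = 1280; next = 1279
base 4: 1279 = 4^(4 + 1) + 3·4^3 + 3·4^2 + 3·4 + 3; at 5: 5^(5 + 1) + 3·5^3 + 3·5^2 + 3·5 + 3 = 16093; next = 16092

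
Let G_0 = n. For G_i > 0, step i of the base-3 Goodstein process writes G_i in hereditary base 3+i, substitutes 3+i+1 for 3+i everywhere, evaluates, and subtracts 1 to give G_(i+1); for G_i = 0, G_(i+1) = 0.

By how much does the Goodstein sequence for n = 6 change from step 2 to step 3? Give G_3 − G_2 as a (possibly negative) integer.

0

[0] 6 ≡ 2·3 (base 3). Lift 4: 8. −1: 7.
[1] 7 ≡ 4 + 3 (base 4). Lift 5: 8. −1: 7.
[2] 7 ≡ 5 + 2 (base 5). Lift 6: 8. −1: 7.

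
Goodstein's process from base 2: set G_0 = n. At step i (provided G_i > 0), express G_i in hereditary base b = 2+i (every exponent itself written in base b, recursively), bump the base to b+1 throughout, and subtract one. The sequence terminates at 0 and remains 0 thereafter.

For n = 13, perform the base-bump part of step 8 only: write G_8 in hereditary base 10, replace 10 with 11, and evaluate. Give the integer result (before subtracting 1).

[0] 13 ≡ 2^(2 + 1) + 2^2 + 1 (base 2). Lift 3: 109. −1: 108.
[1] 108 ≡ 3^(3 + 1) + 3^3 (base 3). Lift 4: 1280. −1: 1279.
[2] 1279 ≡ 4^(4 + 1) + 3·4^3 + 3·4^2 + 3·4 + 3 (base 4). Lift 5: 16093. −1: 16092.
[3] 16092 ≡ 5^(5 + 1) + 3·5^3 + 3·5^2 + 3·5 + 2 (base 5). Lift 6: 280712. −1: 280711.
[4] 280711 ≡ 6^(6 + 1) + 3·6^3 + 3·6^2 + 3·6 + 1 (base 6). Lift 7: 5765999. −1: 5765998.
[5] 5765998 ≡ 7^(7 + 1) + 3·7^3 + 3·7^2 + 3·7 (base 7). Lift 8: 134219480. −1: 134219479.
[6] 134219479 ≡ 8^(8 + 1) + 3·8^3 + 3·8^2 + 2·8 + 7 (base 8). Lift 9: 3486786856. −1: 3486786855.
[7] 3486786855 ≡ 9^(9 + 1) + 3·9^3 + 3·9^2 + 2·9 + 6 (base 9). Lift 10: 100000003326. −1: 100000003325.
[8] 100000003325 ≡ 10^(10 + 1) + 3·10^3 + 3·10^2 + 2·10 + 5 (base 10). Lift 11: 3138428381104. −1: 3138428381103.

3138428381104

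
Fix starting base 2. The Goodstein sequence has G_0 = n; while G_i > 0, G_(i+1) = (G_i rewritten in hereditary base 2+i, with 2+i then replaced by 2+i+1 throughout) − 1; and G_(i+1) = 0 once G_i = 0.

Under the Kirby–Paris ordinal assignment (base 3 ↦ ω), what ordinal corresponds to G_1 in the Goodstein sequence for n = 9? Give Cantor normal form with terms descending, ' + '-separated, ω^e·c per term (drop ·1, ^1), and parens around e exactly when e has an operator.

ω^(ω + 1)

[0] 9 ≡ 2^(2 + 1) + 1 (base 2). Lift 3: 82. −1: 81.
[1] 81 ≡ 3^(3 + 1) (base 3). Lift 4: 1024. −1: 1023.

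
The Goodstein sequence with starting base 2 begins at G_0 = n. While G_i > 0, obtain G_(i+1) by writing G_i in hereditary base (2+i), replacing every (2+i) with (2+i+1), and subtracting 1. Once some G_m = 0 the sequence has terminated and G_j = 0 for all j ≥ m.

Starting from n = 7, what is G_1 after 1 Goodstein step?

(0) 7|_2 = 2^2 + 2 + 1 ↦ 3^3 + 3 + 1|_3 = 31 ⇒ 30
(1) 30|_3 = 3^3 + 3 ↦ 4^4 + 4|_4 = 260 ⇒ 259

30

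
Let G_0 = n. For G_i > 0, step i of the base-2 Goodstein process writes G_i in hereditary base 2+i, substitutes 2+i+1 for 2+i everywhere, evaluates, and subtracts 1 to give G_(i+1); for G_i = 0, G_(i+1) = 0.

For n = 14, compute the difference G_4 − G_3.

i=0: 14 = 2^(2 + 1) + 2^2 + 2 (b=2); 2→3: 3^(3 + 1) + 3^3 + 3 = 111; 111−1 = 110
i=1: 110 = 3^(3 + 1) + 3^3 + 2 (b=3); 3→4: 4^(4 + 1) + 4^4 + 2 = 1282; 1282−1 = 1281
i=2: 1281 = 4^(4 + 1) + 4^4 + 1 (b=4); 4→5: 5^(5 + 1) + 5^5 + 1 = 18751; 18751−1 = 18750
i=3: 18750 = 5^(5 + 1) + 5^5 (b=5); 5→6: 6^(6 + 1) + 6^6 = 326592; 326592−1 = 326591

307841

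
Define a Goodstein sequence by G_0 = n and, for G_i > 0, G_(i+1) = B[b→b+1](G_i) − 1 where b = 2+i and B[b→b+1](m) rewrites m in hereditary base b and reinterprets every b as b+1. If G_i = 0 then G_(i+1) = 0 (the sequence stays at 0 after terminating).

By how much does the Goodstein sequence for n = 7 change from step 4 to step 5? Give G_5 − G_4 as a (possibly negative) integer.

776886

(0) 7|_2 = 2^2 + 2 + 1 ↦ 3^3 + 3 + 1|_3 = 31 ⇒ 30
(1) 30|_3 = 3^3 + 3 ↦ 4^4 + 4|_4 = 260 ⇒ 259
(2) 259|_4 = 4^4 + 3 ↦ 5^5 + 3|_5 = 3128 ⇒ 3127
(3) 3127|_5 = 5^5 + 2 ↦ 6^6 + 2|_6 = 46658 ⇒ 46657
(4) 46657|_6 = 6^6 + 1 ↦ 7^7 + 1|_7 = 823544 ⇒ 823543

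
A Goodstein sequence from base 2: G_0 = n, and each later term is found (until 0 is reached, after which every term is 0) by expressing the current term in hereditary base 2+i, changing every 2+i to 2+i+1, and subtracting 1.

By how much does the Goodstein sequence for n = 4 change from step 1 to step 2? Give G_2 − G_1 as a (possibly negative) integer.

15

i=0: 4 = 2^2 (b=2); 2→3: 3^3 = 27; 27−1 = 26
i=1: 26 = 2·3^2 + 2·3 + 2 (b=3); 3→4: 2·4^2 + 2·4 + 2 = 42; 42−1 = 41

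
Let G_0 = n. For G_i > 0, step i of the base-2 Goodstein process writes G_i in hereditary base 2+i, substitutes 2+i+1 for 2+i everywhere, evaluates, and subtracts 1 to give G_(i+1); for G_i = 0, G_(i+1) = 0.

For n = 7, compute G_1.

30

step 0: 7 = 2^2 + 2 + 1; sub 3 for 2: 3^3 + 3 + 1; = 31; G_1 = 31−1 = 30
step 1: 30 = 3^3 + 3; sub 4 for 3: 4^4 + 4; = 260; G_2 = 260−1 = 259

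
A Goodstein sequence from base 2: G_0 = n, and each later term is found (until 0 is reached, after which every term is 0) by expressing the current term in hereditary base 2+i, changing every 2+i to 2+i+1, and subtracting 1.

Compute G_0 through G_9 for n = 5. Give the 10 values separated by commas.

i=0: 5 = 2^2 + 1 (b=2); 2→3: 3^3 + 1 = 28; 28−1 = 27
i=1: 27 = 3^3 (b=3); 3→4: 4^4 = 256; 256−1 = 255
i=2: 255 = 3·4^3 + 3·4^2 + 3·4 + 3 (b=4); 4→5: 3·5^3 + 3·5^2 + 3·5 + 3 = 468; 468−1 = 467
i=3: 467 = 3·5^3 + 3·5^2 + 3·5 + 2 (b=5); 5→6: 3·6^3 + 3·6^2 + 3·6 + 2 = 776; 776−1 = 775
i=4: 775 = 3·6^3 + 3·6^2 + 3·6 + 1 (b=6); 6→7: 3·7^3 + 3·7^2 + 3·7 + 1 = 1198; 1198−1 = 1197
i=5: 1197 = 3·7^3 + 3·7^2 + 3·7 (b=7); 7→8: 3·8^3 + 3·8^2 + 3·8 = 1752; 1752−1 = 1751
i=6: 1751 = 3·8^3 + 3·8^2 + 2·8 + 7 (b=8); 8→9: 3·9^3 + 3·9^2 + 2·9 + 7 = 2455; 2455−1 = 2454
i=7: 2454 = 3·9^3 + 3·9^2 + 2·9 + 6 (b=9); 9→10: 3·10^3 + 3·10^2 + 2·10 + 6 = 3326; 3326−1 = 3325
i=8: 3325 = 3·10^3 + 3·10^2 + 2·10 + 5 (b=10); 10→11: 3·11^3 + 3·11^2 + 2·11 + 5 = 4383; 4383−1 = 4382

5, 27, 255, 467, 775, 1197, 1751, 2454, 3325, 4382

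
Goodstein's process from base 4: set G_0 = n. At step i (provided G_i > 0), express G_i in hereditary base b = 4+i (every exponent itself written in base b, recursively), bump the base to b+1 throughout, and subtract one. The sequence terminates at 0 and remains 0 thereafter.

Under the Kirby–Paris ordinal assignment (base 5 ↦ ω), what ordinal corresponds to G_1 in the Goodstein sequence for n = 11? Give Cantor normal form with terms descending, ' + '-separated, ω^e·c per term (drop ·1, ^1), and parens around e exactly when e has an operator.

ω·2 + 2

(0) 11|_4 = 2·4 + 3 ↦ 2·5 + 3|_5 = 13 ⇒ 12
(1) 12|_5 = 2·5 + 2 ↦ 2·6 + 2|_6 = 14 ⇒ 13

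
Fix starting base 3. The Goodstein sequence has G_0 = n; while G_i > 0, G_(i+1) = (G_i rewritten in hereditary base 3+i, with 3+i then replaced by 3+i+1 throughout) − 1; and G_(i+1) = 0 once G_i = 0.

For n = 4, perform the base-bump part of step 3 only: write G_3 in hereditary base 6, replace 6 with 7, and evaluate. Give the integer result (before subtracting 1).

[0] 4 ≡ 3 + 1 (base 3). Lift 4: 5. −1: 4.
[1] 4 ≡ 4 (base 4). Lift 5: 5. −1: 4.
[2] 4 ≡ 4 (base 5). Lift 6: 4. −1: 3.
[3] 3 ≡ 3 (base 6). Lift 7: 3. −1: 2.

3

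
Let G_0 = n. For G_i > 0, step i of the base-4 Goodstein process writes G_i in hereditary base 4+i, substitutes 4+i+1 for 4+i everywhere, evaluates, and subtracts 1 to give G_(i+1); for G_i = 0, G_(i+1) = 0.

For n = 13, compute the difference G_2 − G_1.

2

[0] 13 ≡ 3·4 + 1 (base 4). Lift 5: 16. −1: 15.
[1] 15 ≡ 3·5 (base 5). Lift 6: 18. −1: 17.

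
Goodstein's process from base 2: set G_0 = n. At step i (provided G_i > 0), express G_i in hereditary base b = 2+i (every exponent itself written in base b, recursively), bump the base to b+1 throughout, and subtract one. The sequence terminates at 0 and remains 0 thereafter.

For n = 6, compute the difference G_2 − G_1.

G_0 = 6. HB_2(6) = 2^2 + 2. Bump = 30. G_1 = 29.
G_1 = 29. HB_3(29) = 3^3 + 2. Bump = 258. G_2 = 257.

228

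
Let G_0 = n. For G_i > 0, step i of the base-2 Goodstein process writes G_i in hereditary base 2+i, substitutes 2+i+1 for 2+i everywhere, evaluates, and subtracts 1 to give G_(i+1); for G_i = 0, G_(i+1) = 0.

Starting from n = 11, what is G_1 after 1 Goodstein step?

step 0: 11 = 2^(2 + 1) + 2 + 1; sub 3 for 2: 3^(3 + 1) + 3 + 1; = 85; G_1 = 85−1 = 84
step 1: 84 = 3^(3 + 1) + 3; sub 4 for 3: 4^(4 + 1) + 4; = 1028; G_2 = 1028−1 = 1027

84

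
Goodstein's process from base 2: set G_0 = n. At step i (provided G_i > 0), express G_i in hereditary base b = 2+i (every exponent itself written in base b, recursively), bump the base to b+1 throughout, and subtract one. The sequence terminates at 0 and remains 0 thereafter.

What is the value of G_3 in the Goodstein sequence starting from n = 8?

6310

(0) 8|_2 = 2^(2 + 1) ↦ 3^(3 + 1)|_3 = 81 ⇒ 80
(1) 80|_3 = 2·3^3 + 2·3^2 + 2·3 + 2 ↦ 2·4^4 + 2·4^2 + 2·4 + 2|_4 = 554 ⇒ 553
(2) 553|_4 = 2·4^4 + 2·4^2 + 2·4 + 1 ↦ 2·5^5 + 2·5^2 + 2·5 + 1|_5 = 6311 ⇒ 6310
(3) 6310|_5 = 2·5^5 + 2·5^2 + 2·5 ↦ 2·6^6 + 2·6^2 + 2·6|_6 = 93396 ⇒ 93395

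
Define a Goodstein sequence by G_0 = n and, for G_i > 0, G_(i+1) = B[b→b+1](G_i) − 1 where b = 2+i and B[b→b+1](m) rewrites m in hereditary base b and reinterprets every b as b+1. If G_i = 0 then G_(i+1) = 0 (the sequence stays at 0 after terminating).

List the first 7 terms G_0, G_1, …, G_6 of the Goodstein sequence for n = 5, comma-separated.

5, 27, 255, 467, 775, 1197, 1751

[0] 5 ≡ 2^2 + 1 (base 2). Lift 3: 28. −1: 27.
[1] 27 ≡ 3^3 (base 3). Lift 4: 256. −1: 255.
[2] 255 ≡ 3·4^3 + 3·4^2 + 3·4 + 3 (base 4). Lift 5: 468. −1: 467.
[3] 467 ≡ 3·5^3 + 3·5^2 + 3·5 + 2 (base 5). Lift 6: 776. −1: 775.
[4] 775 ≡ 3·6^3 + 3·6^2 + 3·6 + 1 (base 6). Lift 7: 1198. −1: 1197.
[5] 1197 ≡ 3·7^3 + 3·7^2 + 3·7 (base 7). Lift 8: 1752. −1: 1751.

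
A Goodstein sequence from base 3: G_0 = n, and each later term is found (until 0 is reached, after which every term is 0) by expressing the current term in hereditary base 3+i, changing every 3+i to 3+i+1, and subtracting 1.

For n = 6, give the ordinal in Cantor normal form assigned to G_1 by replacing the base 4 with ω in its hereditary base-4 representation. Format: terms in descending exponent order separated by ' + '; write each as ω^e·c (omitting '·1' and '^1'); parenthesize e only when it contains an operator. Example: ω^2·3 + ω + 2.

6 —HB3→ 2·3 —bump→ 2·4 = 8 —(−1)→ 7
7 —HB4→ 4 + 3 —bump→ 5 + 3 = 8 —(−1)→ 7

ω + 3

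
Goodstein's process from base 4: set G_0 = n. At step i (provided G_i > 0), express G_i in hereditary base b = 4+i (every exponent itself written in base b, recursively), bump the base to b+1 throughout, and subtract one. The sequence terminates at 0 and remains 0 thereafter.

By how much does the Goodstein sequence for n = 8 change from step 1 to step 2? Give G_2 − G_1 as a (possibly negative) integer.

0

i=0: 8 = 2·4 (b=4); 4→5: 2·5 = 10; 10−1 = 9
i=1: 9 = 5 + 4 (b=5); 5→6: 6 + 4 = 10; 10−1 = 9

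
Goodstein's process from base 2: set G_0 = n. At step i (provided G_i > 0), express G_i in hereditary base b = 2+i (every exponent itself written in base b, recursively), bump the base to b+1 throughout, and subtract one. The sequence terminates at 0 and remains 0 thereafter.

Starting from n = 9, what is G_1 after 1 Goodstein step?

81

[0] 9 ≡ 2^(2 + 1) + 1 (base 2). Lift 3: 82. −1: 81.
[1] 81 ≡ 3^(3 + 1) (base 3). Lift 4: 1024. −1: 1023.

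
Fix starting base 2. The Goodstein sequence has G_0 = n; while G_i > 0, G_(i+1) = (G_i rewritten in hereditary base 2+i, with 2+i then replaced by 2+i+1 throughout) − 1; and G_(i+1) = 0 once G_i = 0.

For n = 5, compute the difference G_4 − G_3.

308

5 —HB2→ 2^2 + 1 —bump→ 3^3 + 1 = 28 —(−1)→ 27
27 —HB3→ 3^3 —bump→ 4^4 = 256 —(−1)→ 255
255 —HB4→ 3·4^3 + 3·4^2 + 3·4 + 3 —bump→ 3·5^3 + 3·5^2 + 3·5 + 3 = 468 —(−1)→ 467
467 —HB5→ 3·5^3 + 3·5^2 + 3·5 + 2 —bump→ 3·6^3 + 3·6^2 + 3·6 + 2 = 776 —(−1)→ 775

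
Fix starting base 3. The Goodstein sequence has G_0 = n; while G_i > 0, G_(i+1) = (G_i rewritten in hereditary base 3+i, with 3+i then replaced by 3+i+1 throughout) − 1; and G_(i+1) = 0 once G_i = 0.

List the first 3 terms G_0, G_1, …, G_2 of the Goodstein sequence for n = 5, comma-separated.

5 —HB3→ 3 + 2 —bump→ 4 + 2 = 6 —(−1)→ 5
5 —HB4→ 4 + 1 —bump→ 5 + 1 = 6 —(−1)→ 5

5, 5, 5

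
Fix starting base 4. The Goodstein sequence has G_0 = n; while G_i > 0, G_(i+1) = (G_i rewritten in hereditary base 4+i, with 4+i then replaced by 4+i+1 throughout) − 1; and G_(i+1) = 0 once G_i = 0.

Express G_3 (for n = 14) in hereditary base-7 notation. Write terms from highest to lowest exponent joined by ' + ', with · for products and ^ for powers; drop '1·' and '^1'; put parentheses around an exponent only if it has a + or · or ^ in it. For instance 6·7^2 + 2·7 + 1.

G_0 = 14. HB_4(14) = 3·4 + 2. Bump = 17. G_1 = 16.
G_1 = 16. HB_5(16) = 3·5 + 1. Bump = 19. G_2 = 18.
G_2 = 18. HB_6(18) = 3·6. Bump = 21. G_3 = 20.
G_3 = 20. HB_7(20) = 2·7 + 6. Bump = 22. G_4 = 21.

2·7 + 6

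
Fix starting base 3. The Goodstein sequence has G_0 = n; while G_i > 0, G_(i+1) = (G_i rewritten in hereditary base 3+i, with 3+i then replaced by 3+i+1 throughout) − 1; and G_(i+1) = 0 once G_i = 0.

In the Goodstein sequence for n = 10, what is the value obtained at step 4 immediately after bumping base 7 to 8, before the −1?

step 0: 10 = 3^2 + 1; sub 4 for 3: 4^2 + 1; = 17; G_1 = 17−1 = 16
step 1: 16 = 4^2; sub 5 for 4: 5^2; = 25; G_2 = 25−1 = 24
step 2: 24 = 4·5 + 4; sub 6 for 5: 4·6 + 4; = 28; G_3 = 28−1 = 27
step 3: 27 = 4·6 + 3; sub 7 for 6: 4·7 + 3; = 31; G_4 = 31−1 = 30
step 4: 30 = 4·7 + 2; sub 8 for 7: 4·8 + 2; = 34; G_5 = 34−1 = 33

34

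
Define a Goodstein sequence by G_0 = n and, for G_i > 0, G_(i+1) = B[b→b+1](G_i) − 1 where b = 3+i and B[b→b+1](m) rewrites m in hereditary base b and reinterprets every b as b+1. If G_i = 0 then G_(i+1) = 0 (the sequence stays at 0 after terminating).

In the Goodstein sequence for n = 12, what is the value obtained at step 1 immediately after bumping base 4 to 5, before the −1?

step 0: 12 = 3^2 + 3; sub 4 for 3: 4^2 + 4; = 20; G_1 = 20−1 = 19
step 1: 19 = 4^2 + 3; sub 5 for 4: 5^2 + 3; = 28; G_2 = 28−1 = 27

28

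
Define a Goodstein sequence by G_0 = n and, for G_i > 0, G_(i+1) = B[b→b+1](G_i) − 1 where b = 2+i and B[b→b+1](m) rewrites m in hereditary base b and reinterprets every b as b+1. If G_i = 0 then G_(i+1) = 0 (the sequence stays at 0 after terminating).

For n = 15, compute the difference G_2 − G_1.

i=0: 15 = 2^(2 + 1) + 2^2 + 2 + 1 (b=2); 2→3: 3^(3 + 1) + 3^3 + 3 + 1 = 112; 112−1 = 111
i=1: 111 = 3^(3 + 1) + 3^3 + 3 (b=3); 3→4: 4^(4 + 1) + 4^4 + 4 = 1284; 1284−1 = 1283

1172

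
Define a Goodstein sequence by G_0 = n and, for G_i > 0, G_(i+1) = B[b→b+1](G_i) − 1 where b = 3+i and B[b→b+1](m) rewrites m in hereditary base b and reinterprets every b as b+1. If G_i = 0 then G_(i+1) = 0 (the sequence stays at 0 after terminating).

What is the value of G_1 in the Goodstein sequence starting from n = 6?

7

i=0: 6 = 2·3 (b=3); 3→4: 2·4 = 8; 8−1 = 7
i=1: 7 = 4 + 3 (b=4); 4→5: 5 + 3 = 8; 8−1 = 7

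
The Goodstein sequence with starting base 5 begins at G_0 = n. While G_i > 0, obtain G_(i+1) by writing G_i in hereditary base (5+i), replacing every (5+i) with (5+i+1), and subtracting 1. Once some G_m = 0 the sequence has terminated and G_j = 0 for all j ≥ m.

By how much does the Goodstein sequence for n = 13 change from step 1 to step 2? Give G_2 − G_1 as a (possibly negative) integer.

step 0: 13 = 2·5 + 3; sub 6 for 5: 2·6 + 3; = 15; G_1 = 15−1 = 14
step 1: 14 = 2·6 + 2; sub 7 for 6: 2·7 + 2; = 16; G_2 = 16−1 = 15

1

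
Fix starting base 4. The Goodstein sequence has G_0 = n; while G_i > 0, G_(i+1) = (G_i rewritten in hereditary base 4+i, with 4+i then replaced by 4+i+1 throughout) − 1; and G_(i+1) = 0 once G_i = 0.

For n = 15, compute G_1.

(0) 15|_4 = 3·4 + 3 ↦ 3·5 + 3|_5 = 18 ⇒ 17
(1) 17|_5 = 3·5 + 2 ↦ 3·6 + 2|_6 = 20 ⇒ 19

17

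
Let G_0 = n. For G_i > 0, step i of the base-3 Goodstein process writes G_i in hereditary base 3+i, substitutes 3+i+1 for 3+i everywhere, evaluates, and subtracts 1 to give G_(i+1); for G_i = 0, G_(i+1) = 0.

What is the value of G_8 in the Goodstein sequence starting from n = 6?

4

base 3: 6 = 2·3; at 4: 2·4 = 8; next = 7
base 4: 7 = 4 + 3; at 5: 5 + 3 = 8; next = 7
base 5: 7 = 5 + 2; at 6: 6 + 2 = 8; next = 7
base 6: 7 = 6 + 1; at 7: 7 + 1 = 8; next = 7
base 7: 7 = 7; at 8: 8 = 8; next = 7
base 8: 7 = 7; at 9: 7 = 7; next = 6
base 9: 6 = 6; at 10: 6 = 6; next = 5
base 10: 5 = 5; at 11: 5 = 5; next = 4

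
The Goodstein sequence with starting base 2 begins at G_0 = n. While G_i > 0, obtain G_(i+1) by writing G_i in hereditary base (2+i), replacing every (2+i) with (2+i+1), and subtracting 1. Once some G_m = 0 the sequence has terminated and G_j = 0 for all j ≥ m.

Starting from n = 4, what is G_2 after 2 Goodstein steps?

41

base 2: 4 = 2^2; at 3: 3^3 = 27; next = 26
base 3: 26 = 2·3^2 + 2·3 + 2; at 4: 2·4^2 + 2·4 + 2 = 42; next = 41
base 4: 41 = 2·4^2 + 2·4 + 1; at 5: 2·5^2 + 2·5 + 1 = 61; next = 60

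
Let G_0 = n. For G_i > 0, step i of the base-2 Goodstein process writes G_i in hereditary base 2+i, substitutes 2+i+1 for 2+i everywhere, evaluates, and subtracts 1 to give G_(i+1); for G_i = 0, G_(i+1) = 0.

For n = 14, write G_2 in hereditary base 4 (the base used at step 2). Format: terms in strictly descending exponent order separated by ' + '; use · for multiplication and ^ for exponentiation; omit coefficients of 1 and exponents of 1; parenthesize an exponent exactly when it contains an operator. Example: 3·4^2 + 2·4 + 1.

4^(4 + 1) + 4^4 + 1

14 —HB2→ 2^(2 + 1) + 2^2 + 2 —bump→ 3^(3 + 1) + 3^3 + 3 = 111 —(−1)→ 110
110 —HB3→ 3^(3 + 1) + 3^3 + 2 —bump→ 4^(4 + 1) + 4^4 + 2 = 1282 —(−1)→ 1281
1281 —HB4→ 4^(4 + 1) + 4^4 + 1 —bump→ 5^(5 + 1) + 5^5 + 1 = 18751 —(−1)→ 18750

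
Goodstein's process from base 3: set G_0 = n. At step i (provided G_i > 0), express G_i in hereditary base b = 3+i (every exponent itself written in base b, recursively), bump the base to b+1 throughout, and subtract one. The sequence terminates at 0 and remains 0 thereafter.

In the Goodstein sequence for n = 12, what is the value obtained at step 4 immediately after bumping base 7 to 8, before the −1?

64

i=0: 12 = 3^2 + 3 (b=3); 3→4: 4^2 + 4 = 20; 20−1 = 19
i=1: 19 = 4^2 + 3 (b=4); 4→5: 5^2 + 3 = 28; 28−1 = 27
i=2: 27 = 5^2 + 2 (b=5); 5→6: 6^2 + 2 = 38; 38−1 = 37
i=3: 37 = 6^2 + 1 (b=6); 6→7: 7^2 + 1 = 50; 50−1 = 49
i=4: 49 = 7^2 (b=7); 7→8: 8^2 = 64; 64−1 = 63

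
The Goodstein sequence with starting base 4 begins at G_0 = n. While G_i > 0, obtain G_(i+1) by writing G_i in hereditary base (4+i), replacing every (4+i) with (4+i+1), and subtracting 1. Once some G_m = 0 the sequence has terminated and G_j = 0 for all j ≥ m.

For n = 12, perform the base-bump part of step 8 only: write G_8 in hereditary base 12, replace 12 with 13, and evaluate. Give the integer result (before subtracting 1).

step 0: 12 = 3·4; sub 5 for 4: 3·5; = 15; G_1 = 15−1 = 14
step 1: 14 = 2·5 + 4; sub 6 for 5: 2·6 + 4; = 16; G_2 = 16−1 = 15
step 2: 15 = 2·6 + 3; sub 7 for 6: 2·7 + 3; = 17; G_3 = 17−1 = 16
step 3: 16 = 2·7 + 2; sub 8 for 7: 2·8 + 2; = 18; G_4 = 18−1 = 17
step 4: 17 = 2·8 + 1; sub 9 for 8: 2·9 + 1; = 19; G_5 = 19−1 = 18
step 5: 18 = 2·9; sub 10 for 9: 2·10; = 20; G_6 = 20−1 = 19
step 6: 19 = 10 + 9; sub 11 for 10: 11 + 9; = 20; G_7 = 20−1 = 19
step 7: 19 = 11 + 8; sub 12 for 11: 12 + 8; = 20; G_8 = 20−1 = 19
step 8: 19 = 12 + 7; sub 13 for 12: 13 + 7; = 20; G_9 = 20−1 = 19

20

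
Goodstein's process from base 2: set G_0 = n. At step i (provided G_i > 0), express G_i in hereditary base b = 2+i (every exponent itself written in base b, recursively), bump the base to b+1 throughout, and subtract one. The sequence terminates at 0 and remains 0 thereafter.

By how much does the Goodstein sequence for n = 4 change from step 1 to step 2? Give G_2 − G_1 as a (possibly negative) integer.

(0) 4|_2 = 2^2 ↦ 3^3|_3 = 27 ⇒ 26
(1) 26|_3 = 2·3^2 + 2·3 + 2 ↦ 2·4^2 + 2·4 + 2|_4 = 42 ⇒ 41

15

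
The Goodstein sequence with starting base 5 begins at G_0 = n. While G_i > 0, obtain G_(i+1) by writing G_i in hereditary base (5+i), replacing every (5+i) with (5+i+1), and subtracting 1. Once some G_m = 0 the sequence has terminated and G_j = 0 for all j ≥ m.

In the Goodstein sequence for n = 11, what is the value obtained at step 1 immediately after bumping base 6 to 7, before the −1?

14

i=0: 11 = 2·5 + 1 (b=5); 5→6: 2·6 + 1 = 13; 13−1 = 12
i=1: 12 = 2·6 (b=6); 6→7: 2·7 = 14; 14−1 = 13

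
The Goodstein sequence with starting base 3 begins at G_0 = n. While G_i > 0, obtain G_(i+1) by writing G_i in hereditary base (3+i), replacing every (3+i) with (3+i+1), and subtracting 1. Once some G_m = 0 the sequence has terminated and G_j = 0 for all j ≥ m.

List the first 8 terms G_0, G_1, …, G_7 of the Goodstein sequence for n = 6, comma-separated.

[0] 6 ≡ 2·3 (base 3). Lift 4: 8. −1: 7.
[1] 7 ≡ 4 + 3 (base 4). Lift 5: 8. −1: 7.
[2] 7 ≡ 5 + 2 (base 5). Lift 6: 8. −1: 7.
[3] 7 ≡ 6 + 1 (base 6). Lift 7: 8. −1: 7.
[4] 7 ≡ 7 (base 7). Lift 8: 8. −1: 7.
[5] 7 ≡ 7 (base 8). Lift 9: 7. −1: 6.
[6] 6 ≡ 6 (base 9). Lift 10: 6. −1: 5.

6, 7, 7, 7, 7, 7, 6, 5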